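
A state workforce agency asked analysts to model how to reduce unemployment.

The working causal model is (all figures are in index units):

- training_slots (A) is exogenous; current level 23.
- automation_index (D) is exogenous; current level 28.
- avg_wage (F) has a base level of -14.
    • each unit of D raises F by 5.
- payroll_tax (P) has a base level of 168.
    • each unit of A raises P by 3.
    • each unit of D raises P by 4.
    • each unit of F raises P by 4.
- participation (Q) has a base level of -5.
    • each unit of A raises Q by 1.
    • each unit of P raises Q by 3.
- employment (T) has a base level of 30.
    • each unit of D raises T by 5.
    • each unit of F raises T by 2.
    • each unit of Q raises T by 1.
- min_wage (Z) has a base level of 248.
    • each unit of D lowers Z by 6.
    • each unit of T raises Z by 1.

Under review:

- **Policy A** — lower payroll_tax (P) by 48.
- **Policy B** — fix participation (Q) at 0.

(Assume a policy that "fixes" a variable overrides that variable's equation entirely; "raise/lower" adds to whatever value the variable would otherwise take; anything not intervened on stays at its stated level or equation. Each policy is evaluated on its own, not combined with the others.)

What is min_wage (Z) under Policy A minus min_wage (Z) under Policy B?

2433

Policy A (P − 48):
  A = 23
  D = 28
  F = -14 + 5·28 = 126
  P = 168 + 3·23 + 4·28 + 4·126 (−48 from intervention) = 805
  Q = -5 + 23 + 3·805 = 2433
  T = 30 + 5·28 + 2·126 + 2433 = 2855
  Z = 248 − 6·28 + 2855 = 2935
Policy B (Q := 0):
  A = 23
  D = 28
  F = -14 + 5·28 = 126
  P = 168 + 3·23 + 4·28 + 4·126 = 853
  Q = 0
  T = 30 + 5·28 + 2·126 + 0 = 422
  Z = 248 − 6·28 + 422 = 502
Z: 2935 − 502 = 2433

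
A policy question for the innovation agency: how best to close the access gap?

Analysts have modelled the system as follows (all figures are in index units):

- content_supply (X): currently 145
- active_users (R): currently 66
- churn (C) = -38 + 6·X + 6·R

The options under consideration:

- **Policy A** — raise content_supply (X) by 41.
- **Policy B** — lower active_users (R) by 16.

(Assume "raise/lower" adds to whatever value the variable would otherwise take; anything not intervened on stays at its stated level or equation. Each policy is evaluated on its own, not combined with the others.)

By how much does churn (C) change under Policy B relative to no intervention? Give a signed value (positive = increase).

Baseline:
  X = 145
  R = 66
  C = -38 + 6·145 + 6·66 = 1228
Policy B (R − 16):
  X = 145
  R = 66 − 16 = 50
  C = -38 + 6·145 + 6·50 = 1132
Change in C: 1132 − 1228 = -96

-96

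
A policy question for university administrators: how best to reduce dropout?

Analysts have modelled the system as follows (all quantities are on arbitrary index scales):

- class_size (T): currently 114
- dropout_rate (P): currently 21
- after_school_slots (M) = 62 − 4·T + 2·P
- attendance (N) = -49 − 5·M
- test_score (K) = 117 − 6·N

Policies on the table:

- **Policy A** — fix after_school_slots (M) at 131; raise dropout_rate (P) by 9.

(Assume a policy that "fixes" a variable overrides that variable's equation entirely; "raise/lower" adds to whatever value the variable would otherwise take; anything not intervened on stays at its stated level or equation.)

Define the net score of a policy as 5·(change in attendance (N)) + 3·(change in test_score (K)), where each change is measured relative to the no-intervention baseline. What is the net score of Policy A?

31395

Baseline:
  T = 114
  P = 21
  M = 62 − 4·114 + 2·21 = -352
  N = -49 − 5·(-352) = 1711
  K = 117 − 6·1711 = -10149
Policy A (M := 131, P + 9):
  T = 114
  P = 21 + 9 = 30
  M = 131
  N = -49 − 5·131 = -704
  K = 117 − 6·(-704) = 4341
ΔN = -704 − 1711 = -2415; ΔK = 4341 − (-10149) = 14490
Score = 5·(-2415) + 3·14490 = 31395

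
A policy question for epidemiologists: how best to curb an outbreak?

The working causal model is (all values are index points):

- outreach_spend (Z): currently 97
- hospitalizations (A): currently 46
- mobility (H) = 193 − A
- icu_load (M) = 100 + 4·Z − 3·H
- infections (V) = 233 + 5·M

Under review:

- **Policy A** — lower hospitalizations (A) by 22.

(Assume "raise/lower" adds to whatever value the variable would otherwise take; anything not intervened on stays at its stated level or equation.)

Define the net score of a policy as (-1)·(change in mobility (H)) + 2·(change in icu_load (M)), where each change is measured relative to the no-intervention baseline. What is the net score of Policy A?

Baseline:
  Z = 97
  A = 46
  H = 193 − 46 = 147
  M = 100 + 4·97 − 3·147 = 47
Policy A (A − 22):
  Z = 97
  A = 46 − 22 = 24
  H = 193 − 24 = 169
  M = 100 + 4·97 − 3·169 = -19
ΔH = 169 − 147 = 22; ΔM = -19 − 47 = -66
Score = (-1)·22 + 2·(-66) = -154

-154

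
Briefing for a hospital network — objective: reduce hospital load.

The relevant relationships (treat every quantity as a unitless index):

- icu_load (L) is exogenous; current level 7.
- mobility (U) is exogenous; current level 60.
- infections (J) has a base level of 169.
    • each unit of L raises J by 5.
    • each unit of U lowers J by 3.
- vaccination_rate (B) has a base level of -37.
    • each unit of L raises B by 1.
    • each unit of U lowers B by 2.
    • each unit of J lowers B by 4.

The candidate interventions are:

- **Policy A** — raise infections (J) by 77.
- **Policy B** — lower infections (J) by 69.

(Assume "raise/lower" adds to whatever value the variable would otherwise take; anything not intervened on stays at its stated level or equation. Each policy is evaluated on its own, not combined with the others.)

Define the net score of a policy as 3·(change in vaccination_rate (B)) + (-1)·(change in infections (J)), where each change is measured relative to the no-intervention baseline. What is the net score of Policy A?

-1001

Baseline:
  L = 7
  U = 60
  J = 169 + 5·7 − 3·60 = 24
  B = -37 + 7 − 2·60 − 4·24 = -246
Policy A (J + 77):
  L = 7
  U = 60
  J = 169 + 5·7 − 3·60 (+77 from intervention) = 101
  B = -37 + 7 − 2·60 − 4·101 = -554
ΔB = -554 − (-246) = -308; ΔJ = 101 − 24 = 77
Score = 3·(-308) + (-1)·77 = -1001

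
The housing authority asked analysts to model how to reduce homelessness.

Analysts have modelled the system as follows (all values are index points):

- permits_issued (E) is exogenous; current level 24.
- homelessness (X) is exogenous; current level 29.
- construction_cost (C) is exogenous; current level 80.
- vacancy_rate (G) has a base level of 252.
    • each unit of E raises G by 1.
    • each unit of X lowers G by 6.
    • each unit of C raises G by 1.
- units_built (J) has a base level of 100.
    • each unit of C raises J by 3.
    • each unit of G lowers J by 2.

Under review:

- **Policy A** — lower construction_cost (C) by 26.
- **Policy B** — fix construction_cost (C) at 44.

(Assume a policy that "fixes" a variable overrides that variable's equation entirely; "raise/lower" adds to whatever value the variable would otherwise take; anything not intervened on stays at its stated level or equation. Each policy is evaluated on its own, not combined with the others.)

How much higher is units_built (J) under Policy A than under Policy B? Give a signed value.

Policy A (C − 26):
  E = 24
  X = 29
  C = 80 − 26 = 54
  G = 252 + 24 − 6·29 + 54 = 156
  J = 100 + 3·54 − 2·156 = -50
Policy B (C := 44):
  E = 24
  X = 29
  C = 44
  G = 252 + 24 − 6·29 + 44 = 146
  J = 100 + 3·44 − 2·146 = -60
J: -50 − (-60) = 10

10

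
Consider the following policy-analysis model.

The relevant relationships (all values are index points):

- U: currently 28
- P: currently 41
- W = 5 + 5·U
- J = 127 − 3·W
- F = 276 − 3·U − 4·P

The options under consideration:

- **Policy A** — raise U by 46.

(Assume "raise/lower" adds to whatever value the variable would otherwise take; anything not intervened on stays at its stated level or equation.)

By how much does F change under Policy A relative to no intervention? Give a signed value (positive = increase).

-138

Baseline:
  U = 28
  P = 41
  F = 276 − 3·28 − 4·41 = 28
Policy A (U + 46):
  U = 28 + 46 = 74
  P = 41
  F = 276 − 3·74 − 4·41 = -110
Change in F: -110 − 28 = -138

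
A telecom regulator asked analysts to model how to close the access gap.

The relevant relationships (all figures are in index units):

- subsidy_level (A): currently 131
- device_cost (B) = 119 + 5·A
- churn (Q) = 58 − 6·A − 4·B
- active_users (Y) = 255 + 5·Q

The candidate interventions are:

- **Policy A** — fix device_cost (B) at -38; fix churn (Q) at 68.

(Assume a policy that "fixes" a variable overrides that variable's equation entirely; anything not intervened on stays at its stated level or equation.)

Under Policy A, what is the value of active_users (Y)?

595

Policy A (B := -38, Q := 68):
  A = 131
  B = -38
  Q = 68
  Y = 255 + 5·68 = 595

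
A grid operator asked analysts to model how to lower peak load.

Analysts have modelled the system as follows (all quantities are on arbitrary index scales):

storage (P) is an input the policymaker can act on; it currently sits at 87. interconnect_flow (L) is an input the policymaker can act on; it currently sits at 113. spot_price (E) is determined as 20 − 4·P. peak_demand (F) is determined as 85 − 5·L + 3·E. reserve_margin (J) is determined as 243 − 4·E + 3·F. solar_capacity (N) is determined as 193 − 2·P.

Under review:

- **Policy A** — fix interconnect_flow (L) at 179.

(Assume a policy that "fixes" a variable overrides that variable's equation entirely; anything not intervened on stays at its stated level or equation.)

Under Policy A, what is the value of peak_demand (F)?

-1794

Policy A (L := 179):
  P = 87
  L = 179
  E = 20 − 4·87 = -328
  F = 85 − 5·179 + 3·(-328) = -1794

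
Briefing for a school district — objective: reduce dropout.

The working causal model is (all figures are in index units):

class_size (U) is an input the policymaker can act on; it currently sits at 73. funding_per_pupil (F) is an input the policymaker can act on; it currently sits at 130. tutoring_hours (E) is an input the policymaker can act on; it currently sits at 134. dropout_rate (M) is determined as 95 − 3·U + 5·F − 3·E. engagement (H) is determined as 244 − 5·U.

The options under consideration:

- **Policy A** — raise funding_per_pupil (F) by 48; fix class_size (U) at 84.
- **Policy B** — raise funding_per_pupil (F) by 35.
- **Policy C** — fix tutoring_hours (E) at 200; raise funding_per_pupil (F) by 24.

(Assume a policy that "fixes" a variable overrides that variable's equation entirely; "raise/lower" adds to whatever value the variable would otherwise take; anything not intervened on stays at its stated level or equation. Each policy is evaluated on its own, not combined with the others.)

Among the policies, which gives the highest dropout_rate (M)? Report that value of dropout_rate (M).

331

Policy A (F + 48, U := 84):
  U = 84
  F = 130 + 48 = 178
  E = 134
  M = 95 − 3·84 + 5·178 − 3·134 = 331
Policy B (F + 35):
  U = 73
  F = 130 + 35 = 165
  E = 134
  M = 95 − 3·73 + 5·165 − 3·134 = 299
Policy C (E := 200, F + 24):
  U = 73
  F = 130 + 24 = 154
  E = 200
  M = 95 − 3·73 + 5·154 − 3·200 = 46
Comparing — Policy A: M=331, Policy B: M=299, Policy C: M=46. Highest is 331 (Policy A).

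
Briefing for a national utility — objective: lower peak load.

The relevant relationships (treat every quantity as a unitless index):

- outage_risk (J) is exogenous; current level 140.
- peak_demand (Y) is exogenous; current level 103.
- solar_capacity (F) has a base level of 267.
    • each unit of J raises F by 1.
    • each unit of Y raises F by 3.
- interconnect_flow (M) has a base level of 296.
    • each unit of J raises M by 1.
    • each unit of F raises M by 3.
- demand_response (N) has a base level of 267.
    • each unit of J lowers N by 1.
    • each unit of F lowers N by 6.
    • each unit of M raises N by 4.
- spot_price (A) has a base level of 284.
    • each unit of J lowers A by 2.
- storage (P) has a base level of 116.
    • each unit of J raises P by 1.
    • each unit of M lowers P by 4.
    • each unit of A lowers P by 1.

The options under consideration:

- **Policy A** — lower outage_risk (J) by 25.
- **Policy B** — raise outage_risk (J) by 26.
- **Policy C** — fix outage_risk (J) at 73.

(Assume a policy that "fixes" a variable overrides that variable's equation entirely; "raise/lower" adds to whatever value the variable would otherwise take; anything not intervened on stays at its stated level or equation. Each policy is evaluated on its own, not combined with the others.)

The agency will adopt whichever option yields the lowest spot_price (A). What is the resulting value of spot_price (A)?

Policy A (J − 25):
  J = 140 − 25 = 115
  A = 284 − 2·115 = 54
Policy B (J + 26):
  J = 140 + 26 = 166
  A = 284 − 2·166 = -48
Policy C (J := 73):
  J = 73
  A = 284 − 2·73 = 138
Comparing — Policy A: A=54, Policy B: A=-48, Policy C: A=138. Lowest is -48 (Policy B).

-48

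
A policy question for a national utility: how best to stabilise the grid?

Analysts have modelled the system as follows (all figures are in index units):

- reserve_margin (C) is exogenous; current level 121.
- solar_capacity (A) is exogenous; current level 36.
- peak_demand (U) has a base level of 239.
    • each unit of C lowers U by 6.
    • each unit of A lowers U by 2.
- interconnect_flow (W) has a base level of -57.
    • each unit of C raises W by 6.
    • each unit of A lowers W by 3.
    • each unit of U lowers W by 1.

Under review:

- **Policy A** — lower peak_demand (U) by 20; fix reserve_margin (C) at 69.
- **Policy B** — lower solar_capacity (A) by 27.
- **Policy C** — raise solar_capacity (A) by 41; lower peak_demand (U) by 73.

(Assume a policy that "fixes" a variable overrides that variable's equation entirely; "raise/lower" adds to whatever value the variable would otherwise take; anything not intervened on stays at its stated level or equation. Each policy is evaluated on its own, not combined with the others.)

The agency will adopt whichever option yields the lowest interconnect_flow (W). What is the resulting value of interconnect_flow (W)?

Policy A (U − 20, C := 69):
  C = 69
  A = 36
  U = 239 − 6·69 − 2·36 (−20 from intervention) = -267
  W = -57 + 6·69 − 3·36 − (-267) = 516
Policy B (A − 27):
  C = 121
  A = 36 − 27 = 9
  U = 239 − 6·121 − 2·9 = -505
  W = -57 + 6·121 − 3·9 − (-505) = 1147
Policy C (A + 41, U − 73):
  C = 121
  A = 36 + 41 = 77
  U = 239 − 6·121 − 2·77 (−73 from intervention) = -714
  W = -57 + 6·121 − 3·77 − (-714) = 1152
Comparing — Policy A: W=516, Policy B: W=1147, Policy C: W=1152. Lowest is 516 (Policy A).

516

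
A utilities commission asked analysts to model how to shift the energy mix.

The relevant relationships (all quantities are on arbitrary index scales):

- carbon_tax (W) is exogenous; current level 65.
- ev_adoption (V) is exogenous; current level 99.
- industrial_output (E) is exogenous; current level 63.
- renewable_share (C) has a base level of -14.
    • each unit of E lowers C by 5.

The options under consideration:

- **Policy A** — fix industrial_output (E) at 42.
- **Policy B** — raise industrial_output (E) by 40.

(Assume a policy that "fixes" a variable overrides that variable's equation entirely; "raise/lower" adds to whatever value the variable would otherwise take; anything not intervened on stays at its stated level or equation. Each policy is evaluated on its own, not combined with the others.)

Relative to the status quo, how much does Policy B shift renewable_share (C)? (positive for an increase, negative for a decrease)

-200

Baseline:
  E = 63
  C = -14 − 5·63 = -329
Policy B (E + 40):
  E = 63 + 40 = 103
  C = -14 − 5·103 = -529
Change in C: -529 − (-329) = -200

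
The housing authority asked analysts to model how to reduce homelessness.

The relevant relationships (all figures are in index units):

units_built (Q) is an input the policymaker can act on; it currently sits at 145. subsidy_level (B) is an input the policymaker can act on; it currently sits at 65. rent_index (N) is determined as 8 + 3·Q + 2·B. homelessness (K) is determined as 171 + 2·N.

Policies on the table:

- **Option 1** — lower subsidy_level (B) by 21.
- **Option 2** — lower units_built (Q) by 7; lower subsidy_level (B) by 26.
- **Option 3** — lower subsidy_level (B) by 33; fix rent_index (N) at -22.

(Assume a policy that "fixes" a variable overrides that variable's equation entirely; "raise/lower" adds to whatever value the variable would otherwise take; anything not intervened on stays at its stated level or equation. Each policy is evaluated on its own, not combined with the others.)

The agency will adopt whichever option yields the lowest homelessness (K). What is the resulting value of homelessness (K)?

127

Option 1 (B − 21):
  Q = 145
  B = 65 − 21 = 44
  N = 8 + 3·145 + 2·44 = 531
  K = 171 + 2·531 = 1233
Option 2 (Q − 7, B − 26):
  Q = 145 − 7 = 138
  B = 65 − 26 = 39
  N = 8 + 3·138 + 2·39 = 500
  K = 171 + 2·500 = 1171
Option 3 (B − 33, N := -22):
  Q = 145
  B = 65 − 33 = 32
  N = -22
  K = 171 + 2·(-22) = 127
Comparing — Option 1: K=1233, Option 2: K=1171, Option 3: K=127. Lowest is 127 (Option 3).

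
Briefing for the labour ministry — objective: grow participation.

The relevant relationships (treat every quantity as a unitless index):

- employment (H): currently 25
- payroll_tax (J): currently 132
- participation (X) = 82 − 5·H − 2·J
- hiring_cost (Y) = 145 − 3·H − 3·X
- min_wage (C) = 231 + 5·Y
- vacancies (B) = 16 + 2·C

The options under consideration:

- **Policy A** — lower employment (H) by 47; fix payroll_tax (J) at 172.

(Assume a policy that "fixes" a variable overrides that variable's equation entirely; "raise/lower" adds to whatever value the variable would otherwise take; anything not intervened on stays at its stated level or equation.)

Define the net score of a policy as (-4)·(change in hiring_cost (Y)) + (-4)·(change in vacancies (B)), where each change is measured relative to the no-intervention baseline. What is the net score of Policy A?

Baseline:
  H = 25
  J = 132
  X = 82 − 5·25 − 2·132 = -307
  Y = 145 − 3·25 − 3·(-307) = 991
  C = 231 + 5·991 = 5186
  B = 16 + 2·5186 = 10388
Policy A (H − 47, J := 172):
  H = 25 − 47 = -22
  J = 172
  X = 82 − 5·(-22) − 2·172 = -152
  Y = 145 − 3·(-22) − 3·(-152) = 667
  C = 231 + 5·667 = 3566
  B = 16 + 2·3566 = 7148
ΔY = 667 − 991 = -324; ΔB = 7148 − 10388 = -3240
Score = (-4)·(-324) + (-4)·(-3240) = 14256

14256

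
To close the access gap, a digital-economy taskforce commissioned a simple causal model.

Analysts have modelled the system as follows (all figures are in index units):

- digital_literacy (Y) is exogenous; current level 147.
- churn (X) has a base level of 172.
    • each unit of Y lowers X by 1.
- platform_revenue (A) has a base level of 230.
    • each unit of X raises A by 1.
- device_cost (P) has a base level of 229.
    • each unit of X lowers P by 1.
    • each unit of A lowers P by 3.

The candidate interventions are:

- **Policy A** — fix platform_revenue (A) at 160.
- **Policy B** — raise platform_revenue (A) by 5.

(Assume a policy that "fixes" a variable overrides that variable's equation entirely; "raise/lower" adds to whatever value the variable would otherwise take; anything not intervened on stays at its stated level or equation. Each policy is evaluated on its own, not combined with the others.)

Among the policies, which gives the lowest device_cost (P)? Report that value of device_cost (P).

-576

Policy A (A := 160):
  Y = 147
  X = 172 − 147 = 25
  A = 160
  P = 229 − 25 − 3·160 = -276
Policy B (A + 5):
  Y = 147
  X = 172 − 147 = 25
  A = 230 + 25 (+5 from intervention) = 260
  P = 229 − 25 − 3·260 = -576
Comparing — Policy A: P=-276, Policy B: P=-576. Lowest is -576 (Policy B).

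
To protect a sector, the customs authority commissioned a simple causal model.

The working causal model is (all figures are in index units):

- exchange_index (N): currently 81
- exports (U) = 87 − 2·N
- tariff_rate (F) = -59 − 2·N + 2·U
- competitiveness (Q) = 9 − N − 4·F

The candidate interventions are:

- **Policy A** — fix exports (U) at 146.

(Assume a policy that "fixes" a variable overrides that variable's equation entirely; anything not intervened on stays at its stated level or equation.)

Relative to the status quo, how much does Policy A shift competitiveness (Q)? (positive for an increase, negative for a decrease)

-1768

Baseline:
  N = 81
  U = 87 − 2·81 = -75
  F = -59 − 2·81 + 2·(-75) = -371
  Q = 9 − 81 − 4·(-371) = 1412
Policy A (U := 146):
  N = 81
  U = 146
  F = -59 − 2·81 + 2·146 = 71
  Q = 9 − 81 − 4·71 = -356
Change in Q: -356 − 1412 = -1768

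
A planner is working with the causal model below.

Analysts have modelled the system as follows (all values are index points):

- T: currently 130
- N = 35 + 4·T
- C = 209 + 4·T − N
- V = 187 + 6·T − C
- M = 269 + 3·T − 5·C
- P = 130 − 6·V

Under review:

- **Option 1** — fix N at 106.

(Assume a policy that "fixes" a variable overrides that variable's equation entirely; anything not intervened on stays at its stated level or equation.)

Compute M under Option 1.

-2456

Option 1 (N := 106):
  T = 130
  N = 106
  C = 209 + 4·130 − 106 = 623
  M = 269 + 3·130 − 5·623 = -2456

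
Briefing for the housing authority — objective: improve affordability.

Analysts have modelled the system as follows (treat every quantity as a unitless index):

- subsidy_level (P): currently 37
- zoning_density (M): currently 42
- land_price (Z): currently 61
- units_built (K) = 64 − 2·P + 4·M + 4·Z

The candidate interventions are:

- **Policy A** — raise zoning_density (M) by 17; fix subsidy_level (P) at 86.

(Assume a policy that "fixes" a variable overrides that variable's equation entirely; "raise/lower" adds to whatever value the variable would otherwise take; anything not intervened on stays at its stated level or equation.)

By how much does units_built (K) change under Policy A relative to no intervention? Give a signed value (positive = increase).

-30

Baseline:
  P = 37
  M = 42
  Z = 61
  K = 64 − 2·37 + 4·42 + 4·61 = 402
Policy A (M + 17, P := 86):
  P = 86
  M = 42 + 17 = 59
  Z = 61
  K = 64 − 2·86 + 4·59 + 4·61 = 372
Change in K: 372 − 402 = -30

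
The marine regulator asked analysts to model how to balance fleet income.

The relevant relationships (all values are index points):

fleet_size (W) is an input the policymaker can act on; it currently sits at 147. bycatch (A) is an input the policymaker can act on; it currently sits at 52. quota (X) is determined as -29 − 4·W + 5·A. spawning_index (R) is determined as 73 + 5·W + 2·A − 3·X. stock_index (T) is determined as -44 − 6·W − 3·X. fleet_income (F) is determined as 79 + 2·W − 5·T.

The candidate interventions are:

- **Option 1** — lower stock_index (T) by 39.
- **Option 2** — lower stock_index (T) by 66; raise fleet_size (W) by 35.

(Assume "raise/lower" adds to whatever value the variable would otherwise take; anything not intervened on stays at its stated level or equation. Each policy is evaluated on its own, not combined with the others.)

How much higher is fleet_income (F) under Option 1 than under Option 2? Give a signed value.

Option 1 (T − 39):
  W = 147
  A = 52
  X = -29 − 4·147 + 5·52 = -357
  T = -44 − 6·147 − 3·(-357) (−39 from intervention) = 106
  F = 79 + 2·147 − 5·106 = -157
Option 2 (T − 66, W + 35):
  W = 147 + 35 = 182
  A = 52
  X = -29 − 4·182 + 5·52 = -497
  T = -44 − 6·182 − 3·(-497) (−66 from intervention) = 289
  F = 79 + 2·182 − 5·289 = -1002
F: -157 − (-1002) = 845

845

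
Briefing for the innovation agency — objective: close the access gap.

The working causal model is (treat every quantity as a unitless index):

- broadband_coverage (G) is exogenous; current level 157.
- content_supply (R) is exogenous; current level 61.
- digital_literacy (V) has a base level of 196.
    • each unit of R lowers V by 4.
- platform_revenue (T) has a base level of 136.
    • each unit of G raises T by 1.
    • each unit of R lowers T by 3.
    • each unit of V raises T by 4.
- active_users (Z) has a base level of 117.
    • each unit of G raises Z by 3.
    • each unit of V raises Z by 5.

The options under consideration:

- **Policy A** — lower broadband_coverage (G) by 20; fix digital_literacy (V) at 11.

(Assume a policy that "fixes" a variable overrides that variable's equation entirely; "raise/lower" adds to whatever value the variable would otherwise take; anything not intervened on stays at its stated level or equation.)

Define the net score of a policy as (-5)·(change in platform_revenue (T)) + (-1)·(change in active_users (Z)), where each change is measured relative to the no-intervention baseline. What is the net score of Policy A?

-1315

Baseline:
  G = 157
  R = 61
  V = 196 − 4·61 = -48
  T = 136 + 157 − 3·61 + 4·(-48) = -82
  Z = 117 + 3·157 + 5·(-48) = 348
Policy A (G − 20, V := 11):
  G = 157 − 20 = 137
  R = 61
  V = 11
  T = 136 + 137 − 3·61 + 4·11 = 134
  Z = 117 + 3·137 + 5·11 = 583
ΔT = 134 − (-82) = 216; ΔZ = 583 − 348 = 235
Score = (-5)·216 + (-1)·235 = -1315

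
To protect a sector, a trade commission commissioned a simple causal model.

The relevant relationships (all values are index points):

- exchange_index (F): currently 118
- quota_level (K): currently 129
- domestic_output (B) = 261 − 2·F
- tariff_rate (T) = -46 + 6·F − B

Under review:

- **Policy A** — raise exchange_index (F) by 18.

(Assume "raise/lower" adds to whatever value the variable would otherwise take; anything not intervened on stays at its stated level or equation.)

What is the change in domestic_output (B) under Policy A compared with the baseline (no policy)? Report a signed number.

Baseline:
  F = 118
  B = 261 − 2·118 = 25
Policy A (F + 18):
  F = 118 + 18 = 136
  B = 261 − 2·136 = -11
Change in B: -11 − 25 = -36

-36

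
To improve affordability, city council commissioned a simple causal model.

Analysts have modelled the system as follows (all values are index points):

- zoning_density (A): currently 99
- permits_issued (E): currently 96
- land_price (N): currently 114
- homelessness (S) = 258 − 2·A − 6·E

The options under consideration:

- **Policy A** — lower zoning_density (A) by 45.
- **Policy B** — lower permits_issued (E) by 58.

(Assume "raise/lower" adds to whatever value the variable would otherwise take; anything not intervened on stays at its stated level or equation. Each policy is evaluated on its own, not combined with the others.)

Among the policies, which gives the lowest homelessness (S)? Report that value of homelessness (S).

-426

Policy A (A − 45):
  A = 99 − 45 = 54
  E = 96
  S = 258 − 2·54 − 6·96 = -426
Policy B (E − 58):
  A = 99
  E = 96 − 58 = 38
  S = 258 − 2·99 − 6·38 = -168
Comparing — Policy A: S=-426, Policy B: S=-168. Lowest is -426 (Policy A).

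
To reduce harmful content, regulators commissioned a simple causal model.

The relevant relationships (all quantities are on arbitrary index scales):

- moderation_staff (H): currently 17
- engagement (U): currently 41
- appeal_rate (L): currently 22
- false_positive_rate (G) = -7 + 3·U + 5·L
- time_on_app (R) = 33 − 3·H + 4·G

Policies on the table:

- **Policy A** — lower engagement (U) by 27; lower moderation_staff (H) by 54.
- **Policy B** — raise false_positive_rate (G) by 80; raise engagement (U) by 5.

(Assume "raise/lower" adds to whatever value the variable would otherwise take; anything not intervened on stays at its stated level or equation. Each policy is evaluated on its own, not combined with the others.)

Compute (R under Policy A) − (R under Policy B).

Policy A (U − 27, H − 54):
  H = 17 − 54 = -37
  U = 41 − 27 = 14
  L = 22
  G = -7 + 3·14 + 5·22 = 145
  R = 33 − 3·(-37) + 4·145 = 724
Policy B (G + 80, U + 5):
  H = 17
  U = 41 + 5 = 46
  L = 22
  G = -7 + 3·46 + 5·22 (+80 from intervention) = 321
  R = 33 − 3·17 + 4·321 = 1266
R: 724 − 1266 = -542

-542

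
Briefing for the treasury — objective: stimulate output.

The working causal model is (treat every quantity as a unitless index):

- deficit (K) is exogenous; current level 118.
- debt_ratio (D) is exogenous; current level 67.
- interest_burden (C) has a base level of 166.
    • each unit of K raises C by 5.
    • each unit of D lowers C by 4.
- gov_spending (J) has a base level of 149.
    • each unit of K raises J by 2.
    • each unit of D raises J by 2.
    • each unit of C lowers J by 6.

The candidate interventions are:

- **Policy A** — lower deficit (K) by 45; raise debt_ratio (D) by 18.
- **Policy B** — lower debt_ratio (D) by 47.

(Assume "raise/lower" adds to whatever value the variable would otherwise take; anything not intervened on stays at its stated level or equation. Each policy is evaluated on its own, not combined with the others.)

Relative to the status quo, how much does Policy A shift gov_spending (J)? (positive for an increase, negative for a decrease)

Baseline:
  K = 118
  D = 67
  C = 166 + 5·118 − 4·67 = 488
  J = 149 + 2·118 + 2·67 − 6·488 = -2409
Policy A (K − 45, D + 18):
  K = 118 − 45 = 73
  D = 67 + 18 = 85
  C = 166 + 5·73 − 4·85 = 191
  J = 149 + 2·73 + 2·85 − 6·191 = -681
Change in J: -681 − (-2409) = 1728

1728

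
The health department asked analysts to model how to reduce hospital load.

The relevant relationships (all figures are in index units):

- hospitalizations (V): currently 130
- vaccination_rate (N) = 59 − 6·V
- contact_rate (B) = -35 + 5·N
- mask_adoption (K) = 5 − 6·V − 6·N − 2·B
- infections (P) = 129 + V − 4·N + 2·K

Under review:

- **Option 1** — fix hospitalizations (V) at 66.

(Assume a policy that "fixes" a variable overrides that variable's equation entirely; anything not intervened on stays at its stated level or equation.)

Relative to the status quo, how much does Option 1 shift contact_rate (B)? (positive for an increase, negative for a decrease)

1920

Baseline:
  V = 130
  N = 59 − 6·130 = -721
  B = -35 + 5·(-721) = -3640
Option 1 (V := 66):
  V = 66
  N = 59 − 6·66 = -337
  B = -35 + 5·(-337) = -1720
Change in B: -1720 − (-3640) = 1920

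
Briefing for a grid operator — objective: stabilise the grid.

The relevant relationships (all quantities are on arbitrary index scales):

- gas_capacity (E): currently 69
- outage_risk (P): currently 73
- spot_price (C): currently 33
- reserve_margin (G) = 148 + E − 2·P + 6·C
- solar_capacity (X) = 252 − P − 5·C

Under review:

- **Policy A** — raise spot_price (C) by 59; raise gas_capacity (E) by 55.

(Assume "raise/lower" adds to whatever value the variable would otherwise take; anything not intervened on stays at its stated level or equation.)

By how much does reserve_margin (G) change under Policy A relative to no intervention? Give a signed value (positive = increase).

409

Baseline:
  E = 69
  P = 73
  C = 33
  G = 148 + 69 − 2·73 + 6·33 = 269
Policy A (C + 59, E + 55):
  E = 69 + 55 = 124
  P = 73
  C = 33 + 59 = 92
  G = 148 + 124 − 2·73 + 6·92 = 678
Change in G: 678 − 269 = 409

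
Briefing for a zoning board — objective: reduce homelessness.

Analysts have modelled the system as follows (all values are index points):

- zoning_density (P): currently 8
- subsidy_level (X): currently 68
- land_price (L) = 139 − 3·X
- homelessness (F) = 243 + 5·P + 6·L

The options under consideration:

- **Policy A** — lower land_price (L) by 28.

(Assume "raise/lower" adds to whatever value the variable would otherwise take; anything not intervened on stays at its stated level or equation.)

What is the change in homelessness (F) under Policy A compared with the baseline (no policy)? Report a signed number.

-168

Baseline:
  P = 8
  X = 68
  L = 139 − 3·68 = -65
  F = 243 + 5·8 + 6·(-65) = -107
Policy A (L − 28):
  P = 8
  X = 68
  L = 139 − 3·68 (−28 from intervention) = -93
  F = 243 + 5·8 + 6·(-93) = -275
Change in F: -275 − (-107) = -168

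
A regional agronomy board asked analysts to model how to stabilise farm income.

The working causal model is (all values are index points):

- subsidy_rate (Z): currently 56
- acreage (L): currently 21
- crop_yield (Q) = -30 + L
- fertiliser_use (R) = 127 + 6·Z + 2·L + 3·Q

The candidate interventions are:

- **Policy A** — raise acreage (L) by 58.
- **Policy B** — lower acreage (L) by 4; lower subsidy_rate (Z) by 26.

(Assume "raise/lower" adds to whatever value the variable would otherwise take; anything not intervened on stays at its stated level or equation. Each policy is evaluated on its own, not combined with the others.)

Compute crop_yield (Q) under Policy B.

Policy B (L − 4, Z − 26):
  L = 21 − 4 = 17
  Q = -30 + 17 = -13

-13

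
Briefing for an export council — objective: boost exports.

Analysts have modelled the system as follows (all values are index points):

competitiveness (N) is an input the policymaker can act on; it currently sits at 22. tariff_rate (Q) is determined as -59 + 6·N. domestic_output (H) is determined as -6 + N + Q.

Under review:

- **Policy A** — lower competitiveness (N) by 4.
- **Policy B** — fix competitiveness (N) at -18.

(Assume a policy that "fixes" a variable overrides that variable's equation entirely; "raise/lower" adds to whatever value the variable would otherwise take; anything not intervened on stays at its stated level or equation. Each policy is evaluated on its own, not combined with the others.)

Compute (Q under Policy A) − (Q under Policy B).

Policy A (N − 4):
  N = 22 − 4 = 18
  Q = -59 + 6·18 = 49
Policy B (N := -18):
  N = -18
  Q = -59 + 6·(-18) = -167
Q: 49 − (-167) = 216

216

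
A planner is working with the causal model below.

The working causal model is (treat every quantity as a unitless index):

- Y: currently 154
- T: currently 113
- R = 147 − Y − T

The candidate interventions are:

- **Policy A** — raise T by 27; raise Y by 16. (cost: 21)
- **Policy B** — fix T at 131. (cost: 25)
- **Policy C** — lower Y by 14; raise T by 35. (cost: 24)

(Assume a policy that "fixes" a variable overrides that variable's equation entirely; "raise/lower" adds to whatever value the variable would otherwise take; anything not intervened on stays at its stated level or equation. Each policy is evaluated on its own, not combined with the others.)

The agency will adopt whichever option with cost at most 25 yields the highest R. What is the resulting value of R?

Policy A (T + 27, Y + 16):
  Y = 154 + 16 = 170
  T = 113 + 27 = 140
  R = 147 − 170 − 140 = -163
Policy B (T := 131):
  Y = 154
  T = 131
  R = 147 − 154 − 131 = -138
Policy C (Y − 14, T + 35):
  Y = 154 − 14 = 140
  T = 113 + 35 = 148
  R = 147 − 140 − 148 = -141
Comparing — Policy A: R=-163, Policy B: R=-138, Policy C: R=-141. Highest is -138 (Policy B).

-138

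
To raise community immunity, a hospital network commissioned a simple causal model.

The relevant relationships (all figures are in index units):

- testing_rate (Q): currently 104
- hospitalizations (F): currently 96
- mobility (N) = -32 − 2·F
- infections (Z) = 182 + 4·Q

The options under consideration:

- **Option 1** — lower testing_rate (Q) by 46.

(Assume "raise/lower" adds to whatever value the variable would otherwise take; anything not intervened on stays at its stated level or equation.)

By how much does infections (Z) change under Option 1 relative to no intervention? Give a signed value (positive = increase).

Baseline:
  Q = 104
  Z = 182 + 4·104 = 598
Option 1 (Q − 46):
  Q = 104 − 46 = 58
  Z = 182 + 4·58 = 414
Change in Z: 414 − 598 = -184

-184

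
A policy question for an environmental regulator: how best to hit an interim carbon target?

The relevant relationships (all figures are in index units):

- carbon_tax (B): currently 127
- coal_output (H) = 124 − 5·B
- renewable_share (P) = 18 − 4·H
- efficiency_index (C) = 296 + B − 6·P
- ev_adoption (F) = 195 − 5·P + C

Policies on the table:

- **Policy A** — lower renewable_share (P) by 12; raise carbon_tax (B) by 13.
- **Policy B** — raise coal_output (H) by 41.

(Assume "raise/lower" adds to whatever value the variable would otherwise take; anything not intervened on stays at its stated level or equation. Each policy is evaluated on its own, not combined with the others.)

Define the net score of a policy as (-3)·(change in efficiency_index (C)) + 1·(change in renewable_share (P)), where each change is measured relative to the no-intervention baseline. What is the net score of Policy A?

Baseline:
  B = 127
  H = 124 − 5·127 = -511
  P = 18 − 4·(-511) = 2062
  C = 296 + 127 − 6·2062 = -11949
Policy A (P − 12, B + 13):
  B = 127 + 13 = 140
  H = 124 − 5·140 = -576
  P = 18 − 4·(-576) (−12 from intervention) = 2310
  C = 296 + 140 − 6·2310 = -13424
ΔC = -13424 − (-11949) = -1475; ΔP = 2310 − 2062 = 248
Score = (-3)·(-1475) + 1·248 = 4673

4673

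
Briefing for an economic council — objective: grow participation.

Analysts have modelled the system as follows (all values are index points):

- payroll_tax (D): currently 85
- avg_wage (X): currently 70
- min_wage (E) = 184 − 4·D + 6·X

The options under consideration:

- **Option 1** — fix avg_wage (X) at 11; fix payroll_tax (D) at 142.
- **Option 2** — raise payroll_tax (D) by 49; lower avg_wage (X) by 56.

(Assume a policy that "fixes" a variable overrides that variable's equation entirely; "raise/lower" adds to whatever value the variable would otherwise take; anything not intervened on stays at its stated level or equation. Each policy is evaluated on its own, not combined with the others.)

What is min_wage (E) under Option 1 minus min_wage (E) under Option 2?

-50

Option 1 (X := 11, D := 142):
  D = 142
  X = 11
  E = 184 − 4·142 + 6·11 = -318
Option 2 (D + 49, X − 56):
  D = 85 + 49 = 134
  X = 70 − 56 = 14
  E = 184 − 4·134 + 6·14 = -268
E: -318 − (-268) = -50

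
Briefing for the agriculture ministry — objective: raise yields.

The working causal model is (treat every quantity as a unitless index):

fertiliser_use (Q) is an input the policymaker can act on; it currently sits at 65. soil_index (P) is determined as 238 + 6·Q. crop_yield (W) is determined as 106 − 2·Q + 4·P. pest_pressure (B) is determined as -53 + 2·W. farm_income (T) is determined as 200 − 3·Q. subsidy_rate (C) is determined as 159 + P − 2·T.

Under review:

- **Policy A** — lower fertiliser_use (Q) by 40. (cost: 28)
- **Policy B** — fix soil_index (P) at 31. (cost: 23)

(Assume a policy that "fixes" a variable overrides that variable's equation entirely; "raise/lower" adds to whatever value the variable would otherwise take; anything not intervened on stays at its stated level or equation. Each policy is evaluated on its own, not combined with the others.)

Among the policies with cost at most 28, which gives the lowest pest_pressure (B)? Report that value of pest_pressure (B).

Policy A (Q − 40):
  Q = 65 − 40 = 25
  P = 238 + 6·25 = 388
  W = 106 − 2·25 + 4·388 = 1608
  B = -53 + 2·1608 = 3163
Policy B (P := 31):
  Q = 65
  P = 31
  W = 106 − 2·65 + 4·31 = 100
  B = -53 + 2·100 = 147
Comparing — Policy A: B=3163, Policy B: B=147. Lowest is 147 (Policy B).

147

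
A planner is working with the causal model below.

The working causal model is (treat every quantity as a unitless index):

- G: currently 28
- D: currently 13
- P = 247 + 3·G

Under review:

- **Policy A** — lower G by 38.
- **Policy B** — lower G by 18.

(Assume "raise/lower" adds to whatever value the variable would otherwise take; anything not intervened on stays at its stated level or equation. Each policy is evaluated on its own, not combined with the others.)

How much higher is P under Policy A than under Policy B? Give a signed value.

Policy A (G − 38):
  G = 28 − 38 = -10
  P = 247 + 3·(-10) = 217
Policy B (G − 18):
  G = 28 − 18 = 10
  P = 247 + 3·10 = 277
P: 217 − 277 = -60

-60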